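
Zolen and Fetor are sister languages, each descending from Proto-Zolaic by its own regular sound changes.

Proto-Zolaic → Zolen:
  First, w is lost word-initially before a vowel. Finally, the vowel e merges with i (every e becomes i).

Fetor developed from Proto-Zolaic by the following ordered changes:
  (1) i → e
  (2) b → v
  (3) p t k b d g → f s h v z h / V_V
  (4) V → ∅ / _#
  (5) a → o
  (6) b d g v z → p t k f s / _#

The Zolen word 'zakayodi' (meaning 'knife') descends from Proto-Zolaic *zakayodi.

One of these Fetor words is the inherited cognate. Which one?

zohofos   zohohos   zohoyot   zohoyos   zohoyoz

Fetor: *zakayodi
  zakayodi → zakayode   [vowel merger]
  zakayode (rule 2 does not apply)
  zakayode → zahayoze   [intervocalic lenition]
  zahayoze → zahayoz   [apocope]
  zahayoz → zohoyoz   [vowel merger]
  zohoyoz → zohoyos   [final devoicing]
  giving Fetor zohoyos.

zohoyos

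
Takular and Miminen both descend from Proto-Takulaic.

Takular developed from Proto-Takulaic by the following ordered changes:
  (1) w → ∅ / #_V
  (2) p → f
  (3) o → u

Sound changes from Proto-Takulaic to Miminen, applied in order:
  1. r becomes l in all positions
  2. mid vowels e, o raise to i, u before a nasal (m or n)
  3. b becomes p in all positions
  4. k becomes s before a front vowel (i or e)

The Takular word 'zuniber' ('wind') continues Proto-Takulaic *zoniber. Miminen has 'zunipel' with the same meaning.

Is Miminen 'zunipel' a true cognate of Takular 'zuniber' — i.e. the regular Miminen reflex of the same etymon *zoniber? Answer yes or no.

Derive the expected Miminen reflex of *zoniber:
Miminen: *zoniber
  zoniber → zonibel   [unconditioned shift]
  zonibel → zunibel   [pre-nasal raising]
  zunibel → zunipel   [unconditioned shift]
  zunipel (rule 4 does not apply)
  giving Miminen zunipel.
Miminen 'zunipel' matches the regular reflex exactly, so the pair is cognate.

yes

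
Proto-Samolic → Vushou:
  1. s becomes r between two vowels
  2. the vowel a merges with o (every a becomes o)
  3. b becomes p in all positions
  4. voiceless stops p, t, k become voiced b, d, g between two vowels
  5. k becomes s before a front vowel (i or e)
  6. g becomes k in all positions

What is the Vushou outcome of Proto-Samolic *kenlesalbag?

Vushou: *kenlesalbag
  kenlesalbag → kenleralbag   [rhotacism]
  kenleralbag → kenlerolbog   [vowel merger]
  kenlerolbog → kenlerolpog   [unconditioned shift]
  kenlerolpog (rule 4 does not apply)
  kenlerolpog → senlerolpog   [palatalisation]
  senlerolpog → senlerolpok   [unconditioned shift]
  giving Vushou senlerolpok.

senlerolpok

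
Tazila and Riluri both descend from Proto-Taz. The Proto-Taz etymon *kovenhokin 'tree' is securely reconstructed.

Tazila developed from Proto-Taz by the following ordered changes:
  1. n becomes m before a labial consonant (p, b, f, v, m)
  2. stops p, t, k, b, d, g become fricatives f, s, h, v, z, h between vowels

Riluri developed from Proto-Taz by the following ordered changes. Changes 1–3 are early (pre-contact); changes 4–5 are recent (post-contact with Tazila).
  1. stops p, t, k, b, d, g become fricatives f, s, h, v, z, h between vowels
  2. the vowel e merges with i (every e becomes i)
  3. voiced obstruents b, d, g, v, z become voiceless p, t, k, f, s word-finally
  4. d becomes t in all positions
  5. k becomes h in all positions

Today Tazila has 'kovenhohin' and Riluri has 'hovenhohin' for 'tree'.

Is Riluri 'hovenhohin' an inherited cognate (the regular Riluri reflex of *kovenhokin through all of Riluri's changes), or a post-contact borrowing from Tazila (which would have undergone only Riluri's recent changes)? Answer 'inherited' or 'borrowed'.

borrowed

If inherited, *kovenhokin would pass through all of Riluri's changes:
Riluri: *kovenhokin
  kovenhokin → kovenhohin   [intervocalic lenition]
  kovenhohin → kovinhohin   [vowel merger]
  kovinhohin (rule 3 does not apply)
  kovinhohin (rule 4 does not apply)
  kovinhohin → hovinhohin   [unconditioned shift]
  giving Riluri hovinhohin.
If borrowed from Tazila 'kovenhohin' after the early changes, it would undergo only the recent ones:
  rule 4 (unconditioned shift): no change (kovenhohin)
  rule 5 (unconditioned shift): kovenhohin → hovenhohin
  ⇒ as a loan: hovenhohin
Riluri 'hovenhohin' matches the loan outcome 'hovenhohin', not the inherited 'hovinhohin' — it skipped the early Riluri changes, so it was borrowed from Tazila.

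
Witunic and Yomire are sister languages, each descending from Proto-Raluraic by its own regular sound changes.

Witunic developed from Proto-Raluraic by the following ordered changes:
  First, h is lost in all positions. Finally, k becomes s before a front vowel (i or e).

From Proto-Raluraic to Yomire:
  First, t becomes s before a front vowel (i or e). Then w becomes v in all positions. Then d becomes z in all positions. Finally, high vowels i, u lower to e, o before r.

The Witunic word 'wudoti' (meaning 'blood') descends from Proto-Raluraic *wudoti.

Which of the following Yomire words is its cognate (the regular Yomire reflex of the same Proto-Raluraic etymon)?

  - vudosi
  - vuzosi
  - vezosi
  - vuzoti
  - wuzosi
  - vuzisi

vuzosi

Yomire: *wudoti
  wudoti → wudosi   [palatalisation]
  wudosi → vudosi   [unconditioned shift]
  vudosi → vuzosi   [unconditioned shift]
  vuzosi (rule 4 does not apply)
  giving Yomire vuzosi.
The other candidates each miss or misapply at least one Yomire change.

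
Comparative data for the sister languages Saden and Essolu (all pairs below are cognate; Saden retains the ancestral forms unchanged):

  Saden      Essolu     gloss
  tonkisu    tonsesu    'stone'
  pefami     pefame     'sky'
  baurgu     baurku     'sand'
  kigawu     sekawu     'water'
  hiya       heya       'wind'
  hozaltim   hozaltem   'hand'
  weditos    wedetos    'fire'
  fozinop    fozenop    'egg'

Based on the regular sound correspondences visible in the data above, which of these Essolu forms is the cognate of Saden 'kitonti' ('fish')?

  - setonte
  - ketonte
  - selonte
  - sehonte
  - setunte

kigawu ~ sekawu — Saden k corresponds to Essolu s word-initially before a front vowel.
tonkisu ~ tonsesu, kigawu ~ sekawu — Saden i corresponds to Essolu e after a consonant, before a consonant other than r, m, n, p, b, f, v.
pefami ~ pefame — Saden i corresponds to Essolu e word-finally.
Applying these to Saden 'kitonti':
  kitonti → sitonti   (k→s word-initially before a front vowel)
  sitonti → setonti   (i→e after a consonant, before a consonant other than r, m, n, p, b, f, v)
  setonti → setonte   (i→e word-finally)
So the Essolu cognate is 'setonte'.

setonte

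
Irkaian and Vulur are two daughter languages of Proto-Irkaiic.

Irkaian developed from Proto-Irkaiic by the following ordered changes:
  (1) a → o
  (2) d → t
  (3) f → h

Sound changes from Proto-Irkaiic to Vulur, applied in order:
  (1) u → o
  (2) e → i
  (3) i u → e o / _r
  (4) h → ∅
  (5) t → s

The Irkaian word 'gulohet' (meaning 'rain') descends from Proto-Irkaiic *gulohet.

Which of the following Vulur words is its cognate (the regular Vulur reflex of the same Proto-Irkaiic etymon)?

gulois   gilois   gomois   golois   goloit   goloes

golois

Vulur: *gulohet
  gulohet → golohet   [vowel merger]
  golohet → golohit   [vowel merger]
  golohit (rule 3 does not apply)
  golohit → goloit   [h-loss]
  goloit → golois   [unconditioned shift]
  giving Vulur golois.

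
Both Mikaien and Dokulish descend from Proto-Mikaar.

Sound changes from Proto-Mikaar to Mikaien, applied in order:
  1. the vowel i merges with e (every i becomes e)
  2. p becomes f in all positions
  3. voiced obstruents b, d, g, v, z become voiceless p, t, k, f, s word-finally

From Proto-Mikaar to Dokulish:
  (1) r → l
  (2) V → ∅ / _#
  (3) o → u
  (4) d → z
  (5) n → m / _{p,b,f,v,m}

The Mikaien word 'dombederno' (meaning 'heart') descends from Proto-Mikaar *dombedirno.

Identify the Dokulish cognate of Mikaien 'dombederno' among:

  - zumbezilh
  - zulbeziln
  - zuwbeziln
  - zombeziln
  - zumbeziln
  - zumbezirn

zumbeziln

Dokulish: *dombedirno
  dombedirno → dombedilno   [unconditioned shift]
  dombedilno → dombediln   [apocope]
  dombediln → dumbediln   [vowel merger]
  dumbediln → zumbeziln   [unconditioned shift]
  zumbeziln (rule 5 does not apply)
  giving Dokulish zumbeziln.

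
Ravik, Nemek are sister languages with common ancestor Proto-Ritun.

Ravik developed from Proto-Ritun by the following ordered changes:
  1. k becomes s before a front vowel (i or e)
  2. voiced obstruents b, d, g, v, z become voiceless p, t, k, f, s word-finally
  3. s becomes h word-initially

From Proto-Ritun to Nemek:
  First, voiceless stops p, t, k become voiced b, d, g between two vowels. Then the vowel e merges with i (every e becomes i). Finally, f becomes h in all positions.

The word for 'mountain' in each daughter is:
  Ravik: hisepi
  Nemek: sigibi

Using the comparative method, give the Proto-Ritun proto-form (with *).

*sikepi

Position 3: Ravik has s, Nemek has g. Taking the neighbouring segments as reconstructed: Ravik s could go back to *k or *s; Nemek g could go back to *k or *g — the one source consistent with every daughter is *k.
Position 5: Ravik has p, Nemek has b. Taking the neighbouring segments as reconstructed: Ravik p can only go back to *p; Nemek b could go back to *p or *b — the one source consistent with every daughter is *p.
Verify the candidate proto-form against each daughter:
Ravik: start from *sikepi.
  rule 1 (palatalisation): sikepi → sisepi
  rule 2: no change — sisepi
  rule 3 (debuccalisation): sisepi → hisepi
  ⇒ Ravik hisepi
Nemek: *sikepi
  sikepi → sigebi   [intervocalic voicing]
  sigebi → sigibi   [vowel merger]
  sigibi (rule 3 does not apply)
  giving Nemek sigibi.
*sikepi is the unique common source.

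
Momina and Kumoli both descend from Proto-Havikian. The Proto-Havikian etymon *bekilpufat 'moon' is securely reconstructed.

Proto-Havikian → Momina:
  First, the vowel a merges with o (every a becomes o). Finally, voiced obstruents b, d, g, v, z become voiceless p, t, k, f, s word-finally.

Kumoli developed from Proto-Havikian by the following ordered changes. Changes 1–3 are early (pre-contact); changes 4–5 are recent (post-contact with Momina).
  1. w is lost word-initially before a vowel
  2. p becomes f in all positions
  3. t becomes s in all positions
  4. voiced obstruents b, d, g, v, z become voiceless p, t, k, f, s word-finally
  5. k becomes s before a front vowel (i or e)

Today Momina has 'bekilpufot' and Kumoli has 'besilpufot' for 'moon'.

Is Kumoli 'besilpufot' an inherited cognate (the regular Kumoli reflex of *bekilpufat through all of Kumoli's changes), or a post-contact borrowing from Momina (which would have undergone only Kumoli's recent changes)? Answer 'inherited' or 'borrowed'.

If inherited, *bekilpufat would pass through all of Kumoli's changes:
Kumoli: *bekilpufat
  bekilpufat (rule 1 does not apply)
  bekilpufat → bekilfufat   [unconditioned shift]
  bekilfufat → bekilfufas   [unconditioned shift]
  bekilfufas (rule 4 does not apply)
  bekilfufas → besilfufas   [palatalisation]
  giving Kumoli besilfufas.
If borrowed from Momina 'bekilpufot' after the early changes, it would undergo only the recent ones:
  rule 4 (final devoicing): no change (bekilpufot)
  rule 5 (palatalisation): bekilpufot → besilpufot
  ⇒ as a loan: besilpufot
Kumoli 'besilpufot' matches the loan outcome 'besilpufot', not the inherited 'besilfufas' — it skipped the early Kumoli changes, so it was borrowed from Momina.

borrowed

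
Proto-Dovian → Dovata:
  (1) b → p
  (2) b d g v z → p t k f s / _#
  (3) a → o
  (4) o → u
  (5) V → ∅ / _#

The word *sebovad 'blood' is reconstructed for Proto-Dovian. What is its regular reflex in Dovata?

sepuvut

Dovata: *sebovad
  sebovad → sepovad   [unconditioned shift]
  sepovad → sepovat   [final devoicing]
  sepovat → sepovot   [vowel merger]
  sepovot → sepuvut   [vowel merger]
  sepuvut (rule 5 does not apply)
  giving Dovata sepuvut.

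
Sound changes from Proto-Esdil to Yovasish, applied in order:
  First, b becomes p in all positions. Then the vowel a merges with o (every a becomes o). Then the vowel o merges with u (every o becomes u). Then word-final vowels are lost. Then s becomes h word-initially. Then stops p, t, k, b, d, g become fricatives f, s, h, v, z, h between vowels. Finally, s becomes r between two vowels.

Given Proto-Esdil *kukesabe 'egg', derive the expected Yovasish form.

kuherup

Yovasish: start from *kukesabe.
  rule 1 (unconditioned shift): kukesabe → kukesape
  rule 2 (vowel merger): kukesape → kukesope
  rule 3 (vowel merger): kukesope → kukesupe
  rule 4 (apocope): kukesupe → kukesup
  rule 5: no change — kukesup
  rule 6 (intervocalic lenition): kukesup → kuhesup
  rule 7 (rhotacism): kuhesup → kuherup
  ⇒ Yovasish kuherup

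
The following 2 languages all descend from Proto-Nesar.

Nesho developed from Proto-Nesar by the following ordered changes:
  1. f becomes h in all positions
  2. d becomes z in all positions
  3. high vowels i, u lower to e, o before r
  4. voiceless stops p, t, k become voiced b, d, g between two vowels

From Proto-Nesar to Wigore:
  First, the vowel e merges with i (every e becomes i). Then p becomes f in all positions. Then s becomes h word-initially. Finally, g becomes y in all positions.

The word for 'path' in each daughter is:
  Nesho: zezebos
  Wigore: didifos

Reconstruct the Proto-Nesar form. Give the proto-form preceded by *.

Position 3: Nesho has z, Wigore has d. Wigore preserves d here (none of its changes turn any other segment into d), so the proto-segment is *d.
Position 4: Nesho has e, Wigore has i. Taking the neighbouring segments as reconstructed: Nesho e can only go back to *e; Wigore i could go back to *e or *i — the one source consistent with every daughter is *e.
Position 5: Nesho has b, Wigore has f. Taking the neighbouring segments as reconstructed: Nesho b could go back to *p or *b; Wigore f could go back to *p or *f — the one source consistent with every daughter is *p.
Continuing position by position gives *dedepos; check it forward:
Nesho: start from *dedepos.
  rule 1: no change — dedepos
  rule 2 (unconditioned shift): dedepos → zezepos
  rule 3: no change — zezepos
  rule 4 (intervocalic voicing): zezepos → zezebos
  ⇒ Nesho zezebos
Wigore: *dedepos > didipos > didifos  (by vowel merger, unconditioned shift)
No other proto-form is consistent with every reflex, so the reconstruction is *dedepos.

*dedepos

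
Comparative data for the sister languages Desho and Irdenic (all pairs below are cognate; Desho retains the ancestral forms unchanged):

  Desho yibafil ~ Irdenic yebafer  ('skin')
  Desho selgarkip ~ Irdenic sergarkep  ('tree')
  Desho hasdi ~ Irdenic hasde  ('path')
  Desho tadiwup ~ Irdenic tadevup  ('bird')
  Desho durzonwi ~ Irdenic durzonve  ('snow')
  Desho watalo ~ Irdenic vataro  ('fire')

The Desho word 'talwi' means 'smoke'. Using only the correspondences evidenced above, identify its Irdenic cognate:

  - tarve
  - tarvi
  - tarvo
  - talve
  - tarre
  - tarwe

tarve

selgarkip ~ sergarkep — Desho l corresponds to Irdenic r after a vowel, before a consonant other than r, m, n, p, b, f, v.
durzonwi ~ durzonve — Desho w corresponds to Irdenic v after a consonant, before a front vowel.
hasdi ~ hasde, durzonwi ~ durzonve — Desho i corresponds to Irdenic e word-finally.
Applying these to Desho 'talwi':
  talwi → tarwi   (l→r after a vowel, before a consonant other than r, m, n, p, b, f, v)
  tarwi → tarvi   (w→v after a consonant, before a front vowel)
  tarvi → tarve   (i→e word-finally)
So the Irdenic cognate is 'tarve'.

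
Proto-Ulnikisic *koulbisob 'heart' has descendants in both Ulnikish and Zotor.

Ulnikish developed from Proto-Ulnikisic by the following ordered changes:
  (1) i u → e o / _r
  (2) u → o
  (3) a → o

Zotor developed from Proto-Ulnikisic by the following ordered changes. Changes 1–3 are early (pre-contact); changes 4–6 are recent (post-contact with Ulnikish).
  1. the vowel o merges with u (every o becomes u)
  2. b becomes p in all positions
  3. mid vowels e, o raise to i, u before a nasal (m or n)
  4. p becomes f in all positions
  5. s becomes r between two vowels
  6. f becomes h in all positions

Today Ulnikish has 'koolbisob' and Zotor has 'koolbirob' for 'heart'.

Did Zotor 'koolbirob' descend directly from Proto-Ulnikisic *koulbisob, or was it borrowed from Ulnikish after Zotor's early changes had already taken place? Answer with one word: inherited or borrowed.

If inherited, *koulbisob would pass through all of Zotor's changes:
Zotor: start from *koulbisob.
  rule 1 (vowel merger): koulbisob → kuulbisub
  rule 2 (unconditioned shift): kuulbisub → kuulpisup
  rule 3: no change — kuulpisup
  rule 4 (unconditioned shift): kuulpisup → kuulfisuf
  rule 5 (rhotacism): kuulfisuf → kuulfiruf
  rule 6 (unconditioned shift): kuulfiruf → kuulhiruh
  ⇒ Zotor kuulhiruh
If borrowed from Ulnikish 'koolbisob' after the early changes, it would undergo only the recent ones:
  rule 4 (unconditioned shift): no change (koolbisob)
  rule 5 (rhotacism): koolbisob → koolbirob
  rule 6 (unconditioned shift): no change (koolbirob)
  ⇒ as a loan: koolbirob
Zotor 'koolbirob' matches the loan outcome 'koolbirob', not the inherited 'kuulhiruh' — it skipped the early Zotor changes, so it was borrowed from Ulnikish.

borrowed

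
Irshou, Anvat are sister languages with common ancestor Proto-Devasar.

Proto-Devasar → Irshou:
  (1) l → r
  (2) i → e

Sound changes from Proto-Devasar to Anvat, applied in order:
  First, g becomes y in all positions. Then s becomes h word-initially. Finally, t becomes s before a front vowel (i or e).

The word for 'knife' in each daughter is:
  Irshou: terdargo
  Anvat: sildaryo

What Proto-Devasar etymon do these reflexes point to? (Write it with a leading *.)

*tildargo

Position 7: Irshou has g, Anvat has y. Irshou preserves g here (none of its changes turn any other segment into g), so the proto-segment is *g.
Position 1: Irshou has t, Anvat has s. Irshou preserves t here (none of its changes turn any other segment into t), so the proto-segment is *t.
Position 3: Irshou has r, Anvat has l. Anvat preserves l here (none of its changes turn any other segment into l), so the proto-segment is *l.
This points to *tildargo. Verify forward in each daughter:
Irshou: *tildargo > tirdargo > terdargo  (by unconditioned shift, vowel merger)
Anvat: start from *tildargo.
  rule 1 (unconditioned shift): tildargo → tildaryo
  rule 2: no change — tildaryo
  rule 3 (palatalisation): tildaryo → sildaryo
  ⇒ Anvat sildaryo
*tildargo is the unique common source.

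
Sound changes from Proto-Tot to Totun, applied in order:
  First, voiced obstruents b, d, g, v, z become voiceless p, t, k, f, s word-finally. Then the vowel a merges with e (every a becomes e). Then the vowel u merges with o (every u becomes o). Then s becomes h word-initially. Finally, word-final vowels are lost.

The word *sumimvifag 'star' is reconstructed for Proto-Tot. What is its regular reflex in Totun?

homimvifek

Totun: *sumimvifag > sumimvifak > sumimvifek > somimvifek > homimvifek  (by final devoicing, vowel merger, vowel merger, debuccalisation)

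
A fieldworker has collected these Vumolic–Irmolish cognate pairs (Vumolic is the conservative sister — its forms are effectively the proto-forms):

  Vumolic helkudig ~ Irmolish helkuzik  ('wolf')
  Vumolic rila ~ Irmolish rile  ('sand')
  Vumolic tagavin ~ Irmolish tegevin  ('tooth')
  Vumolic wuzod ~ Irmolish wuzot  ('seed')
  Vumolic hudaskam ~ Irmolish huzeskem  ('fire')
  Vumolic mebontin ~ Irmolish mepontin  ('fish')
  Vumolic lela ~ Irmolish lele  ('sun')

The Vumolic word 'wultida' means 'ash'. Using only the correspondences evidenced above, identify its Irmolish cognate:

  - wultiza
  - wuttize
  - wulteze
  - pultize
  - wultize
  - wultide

wultize

hudaskam ~ huzeskem — Vumolic d corresponds to Irmolish z between vowels (before a back vowel).
rila ~ rile, lela ~ lele — Vumolic a corresponds to Irmolish e word-finally.
Applying these to Vumolic 'wultida':
  wultida → wultiza   (d→z between vowels (before a back vowel))
  wultiza → wultize   (a→e word-finally)
So the Irmolish cognate is 'wultize'.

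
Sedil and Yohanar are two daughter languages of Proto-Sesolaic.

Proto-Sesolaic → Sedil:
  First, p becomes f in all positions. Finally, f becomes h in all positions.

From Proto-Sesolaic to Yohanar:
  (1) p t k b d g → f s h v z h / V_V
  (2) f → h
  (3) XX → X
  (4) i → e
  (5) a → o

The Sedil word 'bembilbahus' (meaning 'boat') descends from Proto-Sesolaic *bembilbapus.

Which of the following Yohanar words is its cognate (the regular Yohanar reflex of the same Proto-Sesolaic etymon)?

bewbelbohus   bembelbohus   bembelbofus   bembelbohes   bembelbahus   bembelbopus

bembelbohus

Yohanar: start from *bembilbapus.
  rule 1 (intervocalic lenition): bembilbapus → bembilbafus
  rule 2 (unconditioned shift): bembilbafus → bembilbahus
  rule 3: no change — bembilbahus
  rule 4 (vowel merger): bembilbahus → bembelbahus
  rule 5 (vowel merger): bembelbahus → bembelbohus
  ⇒ Yohanar bembelbohus
Among the options, 'bembelbohus' alone shows every Yohanar change applied in order.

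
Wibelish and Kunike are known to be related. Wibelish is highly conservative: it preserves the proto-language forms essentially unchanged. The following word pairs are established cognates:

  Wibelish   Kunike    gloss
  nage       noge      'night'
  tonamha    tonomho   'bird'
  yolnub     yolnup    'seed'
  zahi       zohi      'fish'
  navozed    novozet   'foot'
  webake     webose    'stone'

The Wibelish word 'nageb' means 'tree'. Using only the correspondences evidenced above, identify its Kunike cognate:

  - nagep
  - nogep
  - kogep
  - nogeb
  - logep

nage ~ noge, zahi ~ zohi — Wibelish a corresponds to Kunike o after a consonant, before a consonant other than r, m, n, p, b, f, v.
yolnub ~ yolnup — Wibelish b corresponds to Kunike p word-finally.
Applying these to Wibelish 'nageb':
  nageb → nogeb   (a→o after a consonant, before a consonant other than r, m, n, p, b, f, v)
  nogeb → nogep   (b→p word-finally)
So the Kunike cognate is 'nogep'.

nogep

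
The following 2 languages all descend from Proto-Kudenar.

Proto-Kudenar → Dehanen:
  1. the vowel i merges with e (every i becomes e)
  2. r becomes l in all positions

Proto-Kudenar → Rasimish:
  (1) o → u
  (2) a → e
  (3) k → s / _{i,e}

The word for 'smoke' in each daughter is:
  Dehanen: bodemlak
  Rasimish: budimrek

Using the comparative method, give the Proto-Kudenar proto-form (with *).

Position 4: Dehanen has e, Rasimish has i. Rasimish preserves i here (none of its changes turn any other segment into i), so the proto-segment is *i.
Position 2: Dehanen has o, Rasimish has u. Dehanen preserves o here (none of its changes turn any other segment into o), so the proto-segment is *o.
Continuing position by position gives *bodimrak; check it forward:
Dehanen: start from *bodimrak.
  rule 1 (vowel merger): bodimrak → bodemrak
  rule 2 (unconditioned shift): bodemrak → bodemlak
  ⇒ Dehanen bodemlak
Rasimish: start from *bodimrak.
  rule 1 (vowel merger): bodimrak → budimrak
  rule 2 (vowel merger): budimrak → budimrek
  rule 3: no change — budimrek
  ⇒ Rasimish budimrek
*bodimrak is the unique common source.

*bodimrak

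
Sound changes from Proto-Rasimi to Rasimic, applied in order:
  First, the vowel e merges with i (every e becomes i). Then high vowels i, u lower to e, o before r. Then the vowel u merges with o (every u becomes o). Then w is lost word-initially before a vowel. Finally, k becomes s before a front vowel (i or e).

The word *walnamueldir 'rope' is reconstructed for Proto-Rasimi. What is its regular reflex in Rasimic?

alnamoilder

Rasimic: *walnamueldir > walnamuildir > walnamuilder > walnamoilder > alnamoilder  (by vowel merger, pre-rhotic lowering, vowel merger, glide loss)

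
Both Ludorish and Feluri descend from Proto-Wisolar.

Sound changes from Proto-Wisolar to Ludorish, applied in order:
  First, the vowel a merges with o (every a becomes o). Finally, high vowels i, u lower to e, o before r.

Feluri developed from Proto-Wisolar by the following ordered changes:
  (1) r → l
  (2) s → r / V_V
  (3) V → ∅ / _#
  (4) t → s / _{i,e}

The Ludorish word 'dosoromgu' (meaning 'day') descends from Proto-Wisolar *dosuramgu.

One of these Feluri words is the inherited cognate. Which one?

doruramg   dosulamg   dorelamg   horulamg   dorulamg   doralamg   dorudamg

dorulamg

Feluri: start from *dosuramgu.
  rule 1 (unconditioned shift): dosuramgu → dosulamgu
  rule 2 (rhotacism): dosulamgu → dorulamgu
  rule 3 (apocope): dorulamgu → dorulamg
  rule 4: no change — dorulamg
  ⇒ Feluri dorulamg
The other candidates each miss or misapply at least one Feluri change.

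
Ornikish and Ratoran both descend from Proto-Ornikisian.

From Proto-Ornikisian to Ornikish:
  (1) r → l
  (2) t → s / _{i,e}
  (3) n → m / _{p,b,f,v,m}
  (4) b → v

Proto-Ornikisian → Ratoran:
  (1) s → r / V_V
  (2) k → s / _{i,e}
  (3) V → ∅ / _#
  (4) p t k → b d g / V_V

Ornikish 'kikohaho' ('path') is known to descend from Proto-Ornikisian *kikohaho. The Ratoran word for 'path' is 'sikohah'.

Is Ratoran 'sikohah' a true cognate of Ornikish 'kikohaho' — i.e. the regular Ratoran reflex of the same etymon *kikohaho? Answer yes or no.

Derive the expected Ratoran reflex of *kikohaho:
Ratoran: start from *kikohaho.
  rule 1: no change — kikohaho
  rule 2 (palatalisation): kikohaho → sikohaho
  rule 3 (apocope): sikohaho → sikohah
  rule 4 (intervocalic voicing): sikohah → sigohah
  ⇒ Ratoran sigohah
The regular Ratoran reflex would be 'sigohah', but the attested form is 'sikohah'. The correspondence is irregular, so they are not cognates (the Ratoran form has a different source).

no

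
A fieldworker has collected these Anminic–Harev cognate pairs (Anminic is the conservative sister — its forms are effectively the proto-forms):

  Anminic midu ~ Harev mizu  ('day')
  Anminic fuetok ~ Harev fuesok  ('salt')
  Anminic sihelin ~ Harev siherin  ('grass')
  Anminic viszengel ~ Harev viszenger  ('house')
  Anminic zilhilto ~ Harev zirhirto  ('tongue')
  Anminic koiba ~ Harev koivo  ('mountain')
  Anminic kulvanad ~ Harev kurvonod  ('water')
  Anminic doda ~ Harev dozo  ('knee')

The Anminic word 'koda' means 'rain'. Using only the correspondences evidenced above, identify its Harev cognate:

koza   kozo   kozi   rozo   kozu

kozo

doda ~ dozo — Anminic d corresponds to Harev z between vowels (before a back vowel).
koiba ~ koivo, doda ~ dozo — Anminic a corresponds to Harev o word-finally.
Applying these to Anminic 'koda':
  koda → koza   (d→z between vowels (before a back vowel))
  koza → kozo   (a→o word-finally)
So the Harev cognate is 'kozo'.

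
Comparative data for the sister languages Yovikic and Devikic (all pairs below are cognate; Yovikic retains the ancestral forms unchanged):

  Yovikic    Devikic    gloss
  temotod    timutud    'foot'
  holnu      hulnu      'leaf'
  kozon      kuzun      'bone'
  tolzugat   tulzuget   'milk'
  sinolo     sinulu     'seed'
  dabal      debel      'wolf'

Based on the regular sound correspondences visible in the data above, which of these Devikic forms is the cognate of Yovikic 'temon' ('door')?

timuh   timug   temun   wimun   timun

temotod ~ timutud — Yovikic e corresponds to Devikic i after a consonant, before a nasal.
kozon ~ kuzun — Yovikic o corresponds to Devikic u after a consonant, before a nasal.
Applying these to Yovikic 'temon':
  temon → timon   (e→i after a consonant, before a nasal)
  timon → timun   (o→u after a consonant, before a nasal)
So the Devikic cognate is 'timun'.

timun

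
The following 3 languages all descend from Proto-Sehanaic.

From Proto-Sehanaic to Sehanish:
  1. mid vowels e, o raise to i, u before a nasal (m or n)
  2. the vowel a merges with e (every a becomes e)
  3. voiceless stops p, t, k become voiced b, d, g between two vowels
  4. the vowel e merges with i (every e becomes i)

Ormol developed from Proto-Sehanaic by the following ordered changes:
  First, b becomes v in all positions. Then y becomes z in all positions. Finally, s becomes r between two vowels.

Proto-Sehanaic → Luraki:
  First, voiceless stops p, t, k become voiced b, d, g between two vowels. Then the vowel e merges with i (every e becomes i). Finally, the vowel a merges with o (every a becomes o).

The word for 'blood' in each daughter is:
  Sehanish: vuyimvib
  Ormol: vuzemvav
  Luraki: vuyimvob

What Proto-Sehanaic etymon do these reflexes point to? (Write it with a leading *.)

Position 3: Sehanish has y, Ormol has z, Luraki has y. Sehanish preserves y here (none of its changes turn any other segment into y), so the proto-segment is *y.
Position 8: Sehanish has b, Ormol has v, Luraki has b. Taking the neighbouring segments as reconstructed: Sehanish b can only go back to *b; Ormol v could go back to *b or *v; Luraki b can only go back to *b — the one source consistent with every daughter is *b.
Position 7: Sehanish has i, Ormol has a, Luraki has o. Ormol preserves a here (none of its changes turn any other segment into a), so the proto-segment is *a.
Verify the candidate proto-form against each daughter:
Sehanish: *vuyemvab
  vuyemvab → vuyimvab   [pre-nasal raising]
  vuyimvab → vuyimveb   [vowel merger]
  vuyimveb (rule 3 does not apply)
  vuyimveb → vuyimvib   [vowel merger]
  giving Sehanish vuyimvib.
Ormol: *vuyemvab
  vuyemvab → vuyemvav   [unconditioned shift]
  vuyemvav → vuzemvav   [unconditioned shift]
  vuzemvav (rule 3 does not apply)
  giving Ormol vuzemvav.
Luraki: *vuyemvab > vuyimvab > vuyimvob  (by vowel merger, vowel merger)
Only *vuyemvab yields all of Sehanish vuyimvib, Ormol vuzemvav, Luraki vuyimvob.

*vuyemvab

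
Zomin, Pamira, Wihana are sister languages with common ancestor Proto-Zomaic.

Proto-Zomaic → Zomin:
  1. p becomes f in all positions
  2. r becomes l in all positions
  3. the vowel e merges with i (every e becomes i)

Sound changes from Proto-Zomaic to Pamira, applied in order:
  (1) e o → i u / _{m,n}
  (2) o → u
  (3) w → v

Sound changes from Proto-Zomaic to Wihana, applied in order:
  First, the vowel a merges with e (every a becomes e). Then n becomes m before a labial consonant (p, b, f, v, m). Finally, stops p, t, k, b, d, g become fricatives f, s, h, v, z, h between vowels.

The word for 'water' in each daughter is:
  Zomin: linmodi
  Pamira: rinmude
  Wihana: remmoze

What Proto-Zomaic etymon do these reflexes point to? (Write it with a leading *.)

Position 2: Zomin has i, Pamira has i, Wihana has e. Taking the neighbouring segments as reconstructed: Zomin i could go back to *e or *i; Pamira i could go back to *e or *i; Wihana e could go back to *a or *e — the one source consistent with every daughter is *e.
Position 5: Zomin has o, Pamira has u, Wihana has o. Zomin preserves o here (none of its changes turn any other segment into o), so the proto-segment is *o.
Position 3: Zomin has n, Pamira has n, Wihana has m. Zomin preserves n here (none of its changes turn any other segment into n), so the proto-segment is *n.
Verify the candidate proto-form against each daughter:
Zomin: *renmode > lenmode > linmodi  (by unconditioned shift, vowel merger)
Pamira: *renmode
  renmode → rinmode   [pre-nasal raising]
  rinmode → rinmude   [vowel merger]
  rinmude (rule 3 does not apply)
  giving Pamira rinmude.
Wihana: start from *renmode.
  rule 1: no change — renmode
  rule 2 (nasal place assimilation): renmode → remmode
  rule 3 (intervocalic lenition): remmode → remmoze
  ⇒ Wihana remmoze
No other proto-form is consistent with every reflex, so the reconstruction is *renmode.

*renmode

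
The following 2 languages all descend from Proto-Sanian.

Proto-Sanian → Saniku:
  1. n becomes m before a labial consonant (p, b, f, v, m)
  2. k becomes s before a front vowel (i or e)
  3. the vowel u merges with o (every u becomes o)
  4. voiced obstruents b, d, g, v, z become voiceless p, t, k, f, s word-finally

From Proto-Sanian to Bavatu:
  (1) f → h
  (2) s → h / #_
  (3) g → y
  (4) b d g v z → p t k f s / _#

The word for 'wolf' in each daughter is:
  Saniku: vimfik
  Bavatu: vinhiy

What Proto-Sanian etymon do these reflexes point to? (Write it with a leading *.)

Position 6: Saniku has k, Bavatu has y. Taking the neighbouring segments as reconstructed: Saniku k could go back to *k or *g; Bavatu y could go back to *g or *y — the one source consistent with every daughter is *g.
Position 4: Saniku has f, Bavatu has h. Taking the neighbouring segments as reconstructed: Saniku f can only go back to *f; Bavatu h could go back to *f or *h — the one source consistent with every daughter is *f.
Position 3: Saniku has m, Bavatu has n. Bavatu preserves n here (none of its changes turn any other segment into n), so the proto-segment is *n.
Continuing position by position gives *vinfig; check it forward:
Saniku: *vinfig > vimfig > vimfik  (by nasal place assimilation, final devoicing)
Bavatu: *vinfig
  vinfig → vinhig   [unconditioned shift]
  vinhig (rule 2 does not apply)
  vinhig → vinhiy   [unconditioned shift]
  vinhiy (rule 4 does not apply)
  giving Bavatu vinhiy.
Only *vinfig yields all of Saniku vimfik, Bavatu vinhiy.

*vinfig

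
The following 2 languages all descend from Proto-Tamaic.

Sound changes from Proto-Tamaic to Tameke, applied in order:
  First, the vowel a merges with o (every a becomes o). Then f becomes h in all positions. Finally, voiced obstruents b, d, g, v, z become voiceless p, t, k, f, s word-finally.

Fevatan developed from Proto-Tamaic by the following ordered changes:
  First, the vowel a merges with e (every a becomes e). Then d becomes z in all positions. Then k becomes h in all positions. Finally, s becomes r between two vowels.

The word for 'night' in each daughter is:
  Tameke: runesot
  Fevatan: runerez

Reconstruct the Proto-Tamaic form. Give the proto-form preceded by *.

Position 5: Tameke has s, Fevatan has r. Taking the neighbouring segments as reconstructed: Tameke s can only go back to *s; Fevatan r could go back to *s or *r — the one source consistent with every daughter is *s.
Position 7: Tameke has t, Fevatan has z. Taking the neighbouring segments as reconstructed: Tameke t could go back to *t or *d; Fevatan z could go back to *d or *z — the one source consistent with every daughter is *d.
Verify the candidate proto-form against each daughter:
Tameke: *runesad > runesod > runesot  (by vowel merger, final devoicing)
Fevatan: start from *runesad.
  rule 1 (vowel merger): runesad → runesed
  rule 2 (unconditioned shift): runesed → runesez
  rule 3: no change — runesez
  rule 4 (rhotacism): runesez → runerez
  ⇒ Fevatan runerez
No other proto-form is consistent with every reflex, so the reconstruction is *runesad.

*runesad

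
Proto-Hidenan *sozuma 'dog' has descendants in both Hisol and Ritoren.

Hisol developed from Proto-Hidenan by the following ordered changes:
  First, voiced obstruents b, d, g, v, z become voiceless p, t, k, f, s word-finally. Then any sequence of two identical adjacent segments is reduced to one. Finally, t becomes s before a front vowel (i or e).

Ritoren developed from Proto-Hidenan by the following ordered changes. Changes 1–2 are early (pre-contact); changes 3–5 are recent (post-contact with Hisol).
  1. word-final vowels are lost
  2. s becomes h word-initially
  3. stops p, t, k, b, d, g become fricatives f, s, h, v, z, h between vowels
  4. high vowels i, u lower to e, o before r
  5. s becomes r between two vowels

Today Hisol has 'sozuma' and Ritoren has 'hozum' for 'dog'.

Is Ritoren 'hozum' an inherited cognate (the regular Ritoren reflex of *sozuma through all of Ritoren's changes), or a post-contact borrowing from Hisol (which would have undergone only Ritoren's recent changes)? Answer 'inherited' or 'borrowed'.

inherited

If inherited, *sozuma would pass through all of Ritoren's changes:
Ritoren: start from *sozuma.
  rule 1 (apocope): sozuma → sozum
  rule 2 (debuccalisation): sozum → hozum
  rule 3: no change — hozum
  rule 4: no change — hozum
  rule 5: no change — hozum
  ⇒ Ritoren hozum
If borrowed from Hisol 'sozuma' after the early changes, it would undergo only the recent ones:
  rule 3 (intervocalic lenition): no change (sozuma)
  rule 4 (pre-rhotic lowering): no change (sozuma)
  rule 5 (rhotacism): no change (sozuma)
  ⇒ as a loan: sozuma
Ritoren 'hozum' matches the inherited outcome exactly, so it is an inherited cognate, not a loan.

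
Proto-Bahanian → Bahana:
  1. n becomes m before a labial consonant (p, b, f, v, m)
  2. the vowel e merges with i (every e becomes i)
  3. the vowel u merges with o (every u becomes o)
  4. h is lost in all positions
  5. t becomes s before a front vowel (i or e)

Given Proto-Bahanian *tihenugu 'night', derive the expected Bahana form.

siinogo

Bahana: *tihenugu > tihinugu > tihinogo > tiinogo > siinogo  (by vowel merger, vowel merger, h-loss, palatalisation)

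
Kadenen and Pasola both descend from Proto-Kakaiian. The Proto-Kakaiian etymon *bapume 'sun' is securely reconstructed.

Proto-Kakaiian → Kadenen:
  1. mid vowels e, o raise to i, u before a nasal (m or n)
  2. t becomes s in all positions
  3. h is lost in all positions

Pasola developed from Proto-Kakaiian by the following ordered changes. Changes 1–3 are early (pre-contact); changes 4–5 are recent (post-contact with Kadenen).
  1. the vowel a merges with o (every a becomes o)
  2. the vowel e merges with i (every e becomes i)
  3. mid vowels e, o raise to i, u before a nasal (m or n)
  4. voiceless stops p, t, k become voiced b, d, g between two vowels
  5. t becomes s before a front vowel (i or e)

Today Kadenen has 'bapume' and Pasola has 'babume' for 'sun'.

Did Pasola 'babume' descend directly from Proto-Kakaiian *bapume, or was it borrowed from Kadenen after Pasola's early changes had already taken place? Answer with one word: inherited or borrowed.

If inherited, *bapume would pass through all of Pasola's changes:
Pasola: start from *bapume.
  rule 1 (vowel merger): bapume → bopume
  rule 2 (vowel merger): bopume → bopumi
  rule 3: no change — bopumi
  rule 4 (intervocalic voicing): bopumi → bobumi
  rule 5: no change — bobumi
  ⇒ Pasola bobumi
If borrowed from Kadenen 'bapume' after the early changes, it would undergo only the recent ones:
  rule 4 (intervocalic voicing): bapume → babume
  rule 5 (palatalisation): no change (babume)
  ⇒ as a loan: babume
Pasola 'babume' matches the loan outcome 'babume', not the inherited 'bobumi' — it skipped the early Pasola changes, so it was borrowed from Kadenen.

borrowed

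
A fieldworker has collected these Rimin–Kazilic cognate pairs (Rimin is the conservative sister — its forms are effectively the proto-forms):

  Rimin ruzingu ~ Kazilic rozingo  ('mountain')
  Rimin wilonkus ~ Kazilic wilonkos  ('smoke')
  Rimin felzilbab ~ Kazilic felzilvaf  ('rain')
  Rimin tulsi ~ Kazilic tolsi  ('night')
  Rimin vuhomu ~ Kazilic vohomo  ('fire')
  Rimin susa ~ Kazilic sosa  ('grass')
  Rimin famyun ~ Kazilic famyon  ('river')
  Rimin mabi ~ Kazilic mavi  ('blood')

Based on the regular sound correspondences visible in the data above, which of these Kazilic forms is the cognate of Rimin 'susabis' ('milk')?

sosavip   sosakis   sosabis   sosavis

ruzingu ~ rozingo, wilonkus ~ wilonkos — Rimin u corresponds to Kazilic o after a consonant, before a consonant other than r, m, n, p, b, f, v.
mabi ~ mavi — Rimin b corresponds to Kazilic v between vowels (before a front vowel).
Applying these to Rimin 'susabis':
  susabis → sosabis   (u→o after a consonant, before a consonant other than r, m, n, p, b, f, v)
  sosabis → sosavis   (b→v between vowels (before a front vowel))
So the Kazilic cognate is 'sosavis'.

sosavis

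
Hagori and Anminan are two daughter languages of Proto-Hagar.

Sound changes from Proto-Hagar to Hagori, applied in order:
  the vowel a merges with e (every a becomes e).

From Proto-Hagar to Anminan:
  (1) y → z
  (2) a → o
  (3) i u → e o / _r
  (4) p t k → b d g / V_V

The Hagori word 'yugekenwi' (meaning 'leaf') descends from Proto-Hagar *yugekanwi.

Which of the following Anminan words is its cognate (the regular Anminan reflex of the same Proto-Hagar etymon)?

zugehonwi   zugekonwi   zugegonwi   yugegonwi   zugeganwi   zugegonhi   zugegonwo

Anminan: *yugekanwi > zugekanwi > zugekonwi > zugegonwi  (by unconditioned shift, vowel merger, intervocalic voicing)
The other candidates each miss or misapply at least one Anminan change.

zugegonwi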